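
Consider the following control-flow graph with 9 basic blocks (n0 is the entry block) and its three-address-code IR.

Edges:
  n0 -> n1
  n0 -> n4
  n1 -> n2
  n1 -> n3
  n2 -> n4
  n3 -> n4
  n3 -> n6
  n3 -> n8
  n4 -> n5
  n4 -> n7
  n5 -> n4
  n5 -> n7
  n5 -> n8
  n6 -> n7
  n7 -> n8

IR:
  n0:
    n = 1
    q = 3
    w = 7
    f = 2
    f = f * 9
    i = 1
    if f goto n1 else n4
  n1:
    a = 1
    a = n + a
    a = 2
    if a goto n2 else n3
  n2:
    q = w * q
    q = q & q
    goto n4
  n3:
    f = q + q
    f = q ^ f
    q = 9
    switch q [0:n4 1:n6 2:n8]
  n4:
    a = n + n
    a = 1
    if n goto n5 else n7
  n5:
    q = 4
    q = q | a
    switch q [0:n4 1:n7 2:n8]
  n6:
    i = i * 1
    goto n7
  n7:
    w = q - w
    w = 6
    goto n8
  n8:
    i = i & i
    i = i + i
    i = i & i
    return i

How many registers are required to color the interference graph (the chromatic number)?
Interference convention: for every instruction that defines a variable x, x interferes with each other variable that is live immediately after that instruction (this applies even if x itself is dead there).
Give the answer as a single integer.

def/use:
  n0: {f,i,n,q,w} / ∅
  n1: {a} / {n}
  n2: {q} / {q,w}
  n3: {f,q} / {q}
  n4: {a} / {n}
  n5: {q} / {a}
  n6: {i} / {i}
  n7: {w} / {q,w}
  n8: {i} / {i}

Live sets:
  n0 li=∅ lo={i,n,q,w}
  n1 li={i,n,q,w} lo={i,n,q,w}
  n2 li={i,n,q,w} lo={i,n,q,w}
  n3 li={i,n,q,w} lo={i,n,q,w}
  n4 li={i,n,q,w} lo={a,i,n,q,w}
  n5 li={a,i,n,w} lo={i,n,q,w}
  n6 li={i,q,w} lo={i,q,w}
  n7 li={i,q,w} lo={i}
  n8 li={i} lo=∅

Conflict graph:
  a — {i,n,q,w}
  f — {i,n,q,w}
  i — {a,f,n,q,w}
  n — {a,f,i,q,w}
  q — {a,f,i,n,w}
  w — {a,f,i,n,q}

Colouring:
  clique {a,i,n,q,w} ⇒ need ≥ 5
  5-colouring: r0={i}  r1={n}  r2={q}  r3={w}  r4={a,f}
  χ = 5

Answer: 5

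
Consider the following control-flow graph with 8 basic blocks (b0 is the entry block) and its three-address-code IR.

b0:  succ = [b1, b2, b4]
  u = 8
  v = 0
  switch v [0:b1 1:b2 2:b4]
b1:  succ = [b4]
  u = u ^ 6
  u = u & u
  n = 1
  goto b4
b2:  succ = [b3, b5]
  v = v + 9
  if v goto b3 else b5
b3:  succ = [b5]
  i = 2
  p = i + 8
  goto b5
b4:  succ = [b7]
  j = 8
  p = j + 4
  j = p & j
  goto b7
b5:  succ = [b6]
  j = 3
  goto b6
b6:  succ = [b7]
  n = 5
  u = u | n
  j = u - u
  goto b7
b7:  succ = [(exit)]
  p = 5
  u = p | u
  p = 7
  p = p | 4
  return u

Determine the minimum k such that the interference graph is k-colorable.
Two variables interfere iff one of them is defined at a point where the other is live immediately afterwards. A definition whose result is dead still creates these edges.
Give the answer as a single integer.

Answer: 3

Working:
Per-block:
  b0: def={u,v} ue=∅
  b1: def={n,u} ue={u}
  b2: def={v} ue={v}
  b3: def={i,p} ue=∅
  b4: def={j,p} ue=∅
  b5: def={j} ue=∅
  b6: def={j,n,u} ue={u}
  b7: def={p,u} ue={u}

Live sets:
  b0 li=∅ lo={u,v}
  b1 li={u} lo={u}
  b2 li={u,v} lo={u}
  b3 li={u} lo={u}
  b4 li={u} lo={u}
  b5 li={u} lo={u}
  b6 li={u} lo={u}
  b7 li={u} lo=∅

Interfere edges:
  i↔{u}
  j↔{p,u}
  n↔{u}
  p↔{j,u}
  u↔{i,j,n,p,v}
  v↔{u}

Chromatic number:
  clique {j,p,u} ⇒ need ≥ 3
  3-colouring: r0={u}  r1={i,j,n,v}  r2={p}
  χ = 3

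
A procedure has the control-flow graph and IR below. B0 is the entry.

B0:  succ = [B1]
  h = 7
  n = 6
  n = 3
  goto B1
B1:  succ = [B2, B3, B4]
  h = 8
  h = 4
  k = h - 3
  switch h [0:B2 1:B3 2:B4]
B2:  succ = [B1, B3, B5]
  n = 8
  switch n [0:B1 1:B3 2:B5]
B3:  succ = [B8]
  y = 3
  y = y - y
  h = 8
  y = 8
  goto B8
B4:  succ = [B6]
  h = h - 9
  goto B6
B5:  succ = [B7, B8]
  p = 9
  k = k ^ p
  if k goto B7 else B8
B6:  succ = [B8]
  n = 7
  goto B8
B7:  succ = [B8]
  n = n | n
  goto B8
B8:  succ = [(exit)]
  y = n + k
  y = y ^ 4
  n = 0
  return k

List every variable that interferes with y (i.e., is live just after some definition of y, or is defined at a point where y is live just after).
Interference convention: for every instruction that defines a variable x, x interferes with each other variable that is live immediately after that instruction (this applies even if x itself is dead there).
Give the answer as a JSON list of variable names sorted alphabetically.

Per-block:
  B0 def {h,n} use ∅
  B1 def {h,k} use ∅
  B2 def {n} use ∅
  B3 def {h,y} use ∅
  B4 def {h} use {h}
  B5 def {k,p} use {k}
  B6 def {n} use ∅
  B7 def {n} use {n}
  B8 def {n,y} use {k,n}

Backward fixpoint:
  B0: in=∅ out={n}
  B1: in={n} out={h,k,n}
  B2: in={k} out={k,n}
  B3: in={k,n} out={k,n}
  B4: in={h,k} out={k}
  B5: in={k,n} out={k,n}
  B6: in={k} out={k,n}
  B7: in={k,n} out={k,n}
  B8: in={k,n} out=∅

Interfere edges:
  h — {k,n}
  k — {h,n,p,y}
  n — {h,k,p,y}
  p — {k,n}
  y — {k,n}

N(y) = ["k", "n"]

Answer: ["k", "n"]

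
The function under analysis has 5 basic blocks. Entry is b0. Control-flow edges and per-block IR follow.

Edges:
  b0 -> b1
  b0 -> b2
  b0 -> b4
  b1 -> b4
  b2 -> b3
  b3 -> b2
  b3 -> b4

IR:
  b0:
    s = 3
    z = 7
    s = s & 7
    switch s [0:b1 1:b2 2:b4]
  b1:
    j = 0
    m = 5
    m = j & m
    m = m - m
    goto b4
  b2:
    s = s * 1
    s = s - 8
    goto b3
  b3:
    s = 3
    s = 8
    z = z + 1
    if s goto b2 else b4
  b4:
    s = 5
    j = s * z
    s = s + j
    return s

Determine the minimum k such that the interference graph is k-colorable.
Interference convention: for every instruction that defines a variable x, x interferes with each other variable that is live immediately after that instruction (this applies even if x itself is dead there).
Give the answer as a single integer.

Answer: 3

Analysis:
Per-block:
  b0: def={s,z} ue=∅
  b1: def={j,m} ue=∅
  b2: def={s} ue={s}
  b3: def={s,z} ue={z}
  b4: def={j,s} ue={z}

Liveness:
  b0: in=∅ out={s,z}
  b1: in={z} out={z}
  b2: in={s,z} out={z}
  b3: in={z} out={s,z}
  b4: in={z} out=∅

Interference:
  j — {m,s,z}
  m — {j,z}
  s — {j,z}
  z — {j,m,s}

Registers:
  {j,m,z} pairwise interfere (3-clique) ⇒ χ ≥ 3
  3-colouring: c0={j}  c1={z}  c2={m,s}
  χ = 3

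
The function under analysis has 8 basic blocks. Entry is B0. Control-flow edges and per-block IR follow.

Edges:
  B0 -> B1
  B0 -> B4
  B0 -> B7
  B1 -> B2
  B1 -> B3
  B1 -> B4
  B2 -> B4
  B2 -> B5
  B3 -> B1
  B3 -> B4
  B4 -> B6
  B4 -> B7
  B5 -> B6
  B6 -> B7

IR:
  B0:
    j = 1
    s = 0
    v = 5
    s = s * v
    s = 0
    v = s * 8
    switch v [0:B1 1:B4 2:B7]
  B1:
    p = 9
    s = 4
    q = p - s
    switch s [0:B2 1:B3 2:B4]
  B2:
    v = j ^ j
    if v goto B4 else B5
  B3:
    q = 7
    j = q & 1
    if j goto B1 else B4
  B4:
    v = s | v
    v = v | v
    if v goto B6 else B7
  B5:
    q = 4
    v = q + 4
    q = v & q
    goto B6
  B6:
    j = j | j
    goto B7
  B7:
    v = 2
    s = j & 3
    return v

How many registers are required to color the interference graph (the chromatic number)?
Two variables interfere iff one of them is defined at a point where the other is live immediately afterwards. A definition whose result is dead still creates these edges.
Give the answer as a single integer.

Per-block:
  B0 def {j,s,v} use ∅
  B1 def {p,q,s} use ∅
  B2 def {v} use {j}
  B3 def {j,q} use ∅
  B4 def {v} use {s,v}
  B5 def {q,v} use ∅
  B6 def {j} use {j}
  B7 def {s,v} use {j}

Live sets:
  live B0: ∅→{j,s,v}
  live B1: {j,v}→{j,s,v}
  live B2: {j,s}→{j,s,v}
  live B3: {s,v}→{j,s,v}
  live B4: {j,s,v}→{j}
  live B5: {j}→{j}
  live B6: {j}→{j}
  live B7: {j}→∅

Interference:
  j — {p,q,s,v}
  p — {j,s,v}
  q — {j,s,v}
  s — {j,p,q,v}
  v — {j,p,q,s}

Registers:
  {j,p,s,v} pairwise interfere (4-clique) ⇒ χ ≥ 4
  assign j→R0 p→R3 q→R3 s→R1 v→R2 — no edge inside a register ⇒ χ ≤ 4
  χ = 4

Answer: 4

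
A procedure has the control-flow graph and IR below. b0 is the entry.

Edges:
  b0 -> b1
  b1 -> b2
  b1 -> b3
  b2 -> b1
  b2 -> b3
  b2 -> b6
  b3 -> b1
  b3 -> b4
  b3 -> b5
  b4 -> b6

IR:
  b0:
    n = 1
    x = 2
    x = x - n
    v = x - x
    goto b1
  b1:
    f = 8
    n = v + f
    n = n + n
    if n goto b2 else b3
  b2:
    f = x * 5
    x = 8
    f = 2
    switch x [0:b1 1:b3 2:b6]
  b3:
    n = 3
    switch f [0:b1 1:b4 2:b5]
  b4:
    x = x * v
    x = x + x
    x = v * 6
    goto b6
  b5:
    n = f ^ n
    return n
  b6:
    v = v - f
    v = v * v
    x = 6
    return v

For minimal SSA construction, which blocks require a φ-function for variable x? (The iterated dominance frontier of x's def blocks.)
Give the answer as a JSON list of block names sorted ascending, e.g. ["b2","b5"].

Answer: ["b1", "b3", "b6"]

Analysis:
idom tree: b1←b0 b2←b1 b3←b1 b4←b3 b5←b3 b6←b1
Dom∩ at merges:
  b1: preds {b0,b2,b3}: {b0} ∩ {b0,b1,b2} ∩ {b0,b1,b3} = {b0}; idom=b0
  b3: preds {b1,b2}: {b0,b1} ∩ {b0,b1,b2} = {b0,b1}; idom=b1
  b6: preds {b2,b4}: {b0,b1,b2} ∩ {b0,b1,b3,b4} = {b0,b1}; idom=b1

Frontier:
  join b1 pred b0: · stop@b0
  join b1 pred b2: b2→b1 stop@b0
  join b1 pred b3: b3→b1 stop@b0
  join b3 pred b1: · stop@b1
  join b3 pred b2: b2 stop@b1
  join b6 pred b2: b2 stop@b1
  join b6 pred b4: b4→b3 stop@b1
  DF(b0)=∅
  DF(b1)={b1}
  DF(b2)={b1,b3,b6}
  DF(b3)={b1,b6}
  DF(b4)={b6}
  DF(b5)=∅
  DF(b6)=∅

φ for x: defs {b0,b2,b4,b6}
  DF⁺ = {b1,b3,b6}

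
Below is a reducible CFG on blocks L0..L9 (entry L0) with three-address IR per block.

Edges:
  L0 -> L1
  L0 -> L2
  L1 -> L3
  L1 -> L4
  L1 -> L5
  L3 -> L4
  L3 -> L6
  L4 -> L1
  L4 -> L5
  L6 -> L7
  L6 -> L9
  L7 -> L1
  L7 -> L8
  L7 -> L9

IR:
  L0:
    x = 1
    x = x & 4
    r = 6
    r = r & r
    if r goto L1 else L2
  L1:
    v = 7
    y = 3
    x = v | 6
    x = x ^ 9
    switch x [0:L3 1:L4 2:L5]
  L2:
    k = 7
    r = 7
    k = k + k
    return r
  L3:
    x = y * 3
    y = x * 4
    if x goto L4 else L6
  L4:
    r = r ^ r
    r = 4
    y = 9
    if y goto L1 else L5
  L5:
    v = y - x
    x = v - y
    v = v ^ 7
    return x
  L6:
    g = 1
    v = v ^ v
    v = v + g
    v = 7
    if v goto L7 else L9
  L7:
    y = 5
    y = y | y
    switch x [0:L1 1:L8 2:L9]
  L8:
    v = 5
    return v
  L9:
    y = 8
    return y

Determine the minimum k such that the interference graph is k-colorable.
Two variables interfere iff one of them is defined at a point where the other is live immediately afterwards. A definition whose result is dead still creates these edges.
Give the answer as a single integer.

Answer: 4

Derivation:
def/use:
  L0: {r,x} / ∅
  L1: {v,x,y} / ∅
  L2: {k,r} / ∅
  L3: {x,y} / {y}
  L4: {r,y} / {r}
  L5: {v,x} / {x,y}
  L6: {g,v} / {v}
  L7: {y} / {x}
  L8: {v} / ∅
  L9: {y} / ∅

Backward fixpoint:
  L0: in=∅ out={r}
  L1: in={r} out={r,v,x,y}
  L2: in=∅ out=∅
  L3: in={r,v,y} out={r,v,x}
  L4: in={r,x} out={r,x,y}
  L5: in={x,y} out=∅
  L6: in={r,v,x} out={r,x}
  L7: in={r,x} out={r}
  L8: in=∅ out=∅
  L9: in=∅ out=∅

Interference:
  g — {r,v,x}
  k — {r}
  r — {g,k,v,x,y}
  v — {g,r,x,y}
  x — {g,r,v,y}
  y — {r,v,x}

Chromatic number:
  clique {g,r,v,x} ⇒ need ≥ 4
  4-colouring: R0={r}  R1={k,v}  R2={x}  R3={g,y}
  χ = 4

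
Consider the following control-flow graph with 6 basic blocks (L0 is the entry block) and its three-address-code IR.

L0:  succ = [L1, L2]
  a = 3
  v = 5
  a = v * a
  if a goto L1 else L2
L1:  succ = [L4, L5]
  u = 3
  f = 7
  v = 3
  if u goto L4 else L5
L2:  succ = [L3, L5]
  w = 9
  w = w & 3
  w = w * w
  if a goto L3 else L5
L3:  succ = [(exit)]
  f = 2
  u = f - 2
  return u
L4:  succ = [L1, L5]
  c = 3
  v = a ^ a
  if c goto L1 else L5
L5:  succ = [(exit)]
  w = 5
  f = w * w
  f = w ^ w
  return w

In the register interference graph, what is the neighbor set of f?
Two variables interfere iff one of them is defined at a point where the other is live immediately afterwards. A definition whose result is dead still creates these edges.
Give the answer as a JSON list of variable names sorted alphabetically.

Per-block:
  L0: def={a,v} ue=∅
  L1: def={f,u,v} ue=∅
  L2: def={w} ue={a}
  L3: def={f,u} ue=∅
  L4: def={c,v} ue={a}
  L5: def={f,w} ue=∅

Live sets:
  L0 li=∅ lo={a}
  L1 li={a} lo={a}
  L2 li={a} lo=∅
  L3 li=∅ lo=∅
  L4 li={a} lo={a}
  L5 li=∅ lo=∅

Conflict graph:
  a↔{c,f,u,v,w}
  c↔{a,v}
  f↔{a,u,w}
  u↔{a,f,v}
  v↔{a,c,u}
  w↔{a,f}

N(f) = ["a", "u", "w"]

Answer: ["a", "u", "w"]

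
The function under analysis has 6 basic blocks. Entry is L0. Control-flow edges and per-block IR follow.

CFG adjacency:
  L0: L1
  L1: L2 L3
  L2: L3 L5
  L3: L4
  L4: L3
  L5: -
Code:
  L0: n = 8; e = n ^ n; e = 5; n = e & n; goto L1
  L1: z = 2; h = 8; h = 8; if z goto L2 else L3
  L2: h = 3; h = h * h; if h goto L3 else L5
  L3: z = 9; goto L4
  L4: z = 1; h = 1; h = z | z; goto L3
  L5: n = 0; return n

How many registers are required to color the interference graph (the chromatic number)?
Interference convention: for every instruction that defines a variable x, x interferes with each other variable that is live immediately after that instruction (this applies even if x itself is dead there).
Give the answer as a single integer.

Block summaries:
  L0 def {e,n} use ∅
  L1 def {h,z} use ∅
  L2 def {h} use ∅
  L3 def {z} use ∅
  L4 def {h,z} use ∅
  L5 def {n} use ∅

Live sets:
  live L0: ∅→∅
  live L1: ∅→∅
  live L2: ∅→∅
  live L3: ∅→∅
  live L4: ∅→∅
  live L5: ∅→∅

Interfere edges:
  e↔{n}
  h↔{z}
  n↔{e}
  z↔{h}

Registers:
  clique {e,n} ⇒ need ≥ 2
  assign e→r0 h→r0 n→r1 z→r1 — no edge inside a register ⇒ χ ≤ 2
  χ = 2

Answer: 2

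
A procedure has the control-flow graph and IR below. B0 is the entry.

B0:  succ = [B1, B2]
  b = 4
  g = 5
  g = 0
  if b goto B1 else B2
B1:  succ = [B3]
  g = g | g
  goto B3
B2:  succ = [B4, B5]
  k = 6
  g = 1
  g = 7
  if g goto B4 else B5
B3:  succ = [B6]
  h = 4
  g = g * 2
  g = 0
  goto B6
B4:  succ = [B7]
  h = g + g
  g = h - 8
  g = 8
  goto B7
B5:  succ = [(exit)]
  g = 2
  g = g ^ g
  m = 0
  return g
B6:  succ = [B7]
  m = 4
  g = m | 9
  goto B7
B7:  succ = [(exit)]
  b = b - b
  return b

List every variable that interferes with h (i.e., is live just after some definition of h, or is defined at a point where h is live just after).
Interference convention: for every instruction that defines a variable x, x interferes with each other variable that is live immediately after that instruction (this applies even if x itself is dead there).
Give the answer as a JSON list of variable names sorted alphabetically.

Answer: ["b", "g"]

Analysis:
def/use:
  B0 def {b,g} use ∅
  B1 def {g} use {g}
  B2 def {g,k} use ∅
  B3 def {g,h} use {g}
  B4 def {g,h} use {g}
  B5 def {g,m} use ∅
  B6 def {g,m} use ∅
  B7 def {b} use {b}

Backward fixpoint:
  B0 li=∅ lo={b,g}
  B1 li={b,g} lo={b,g}
  B2 li={b} lo={b,g}
  B3 li={b,g} lo={b}
  B4 li={b,g} lo={b}
  B5 li=∅ lo=∅
  B6 li={b} lo={b}
  B7 li={b} lo=∅

Interfere edges:
  b: {g,h,k,m}
  g: {b,h,m}
  h: {b,g}
  k: {b}
  m: {b,g}

N(h) = ["b", "g"]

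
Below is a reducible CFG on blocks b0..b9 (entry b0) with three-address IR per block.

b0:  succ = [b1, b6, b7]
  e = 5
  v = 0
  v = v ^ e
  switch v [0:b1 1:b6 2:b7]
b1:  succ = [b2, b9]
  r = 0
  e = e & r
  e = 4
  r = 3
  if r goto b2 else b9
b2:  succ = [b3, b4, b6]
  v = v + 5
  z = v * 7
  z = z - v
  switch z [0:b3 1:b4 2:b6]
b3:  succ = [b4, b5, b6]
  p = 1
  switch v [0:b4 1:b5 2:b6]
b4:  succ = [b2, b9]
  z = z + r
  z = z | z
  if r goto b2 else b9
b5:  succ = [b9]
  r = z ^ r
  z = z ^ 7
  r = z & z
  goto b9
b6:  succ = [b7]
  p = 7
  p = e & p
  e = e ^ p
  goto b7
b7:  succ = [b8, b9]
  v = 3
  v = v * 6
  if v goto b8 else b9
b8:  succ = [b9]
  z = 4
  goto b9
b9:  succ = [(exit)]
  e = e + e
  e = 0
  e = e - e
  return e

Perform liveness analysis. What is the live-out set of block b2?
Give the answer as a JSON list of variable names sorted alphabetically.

Per-block:
  b0: {e,v} / ∅
  b1: {e,r} / {e}
  b2: {v,z} / {v}
  b3: {p} / {v}
  b4: {z} / {r,z}
  b5: {r,z} / {r,z}
  b6: {e,p} / {e}
  b7: {v} / ∅
  b8: {z} / ∅
  b9: {e} / {e}

Live sets:
  b0 li=∅ lo={e,v}
  b1 li={e,v} lo={e,r,v}
  b2 li={e,r,v} lo={e,r,v,z}
  b3 li={e,r,v,z} lo={e,r,v,z}
  b4 li={e,r,v,z} lo={e,r,v}
  b5 li={e,r,z} lo={e}
  b6 li={e} lo={e}
  b7 li={e} lo={e}
  b8 li={e} lo={e}
  b9 li={e} lo=∅

live-out(b2) = ["e", "r", "v", "z"]

Answer: ["e", "r", "v", "z"]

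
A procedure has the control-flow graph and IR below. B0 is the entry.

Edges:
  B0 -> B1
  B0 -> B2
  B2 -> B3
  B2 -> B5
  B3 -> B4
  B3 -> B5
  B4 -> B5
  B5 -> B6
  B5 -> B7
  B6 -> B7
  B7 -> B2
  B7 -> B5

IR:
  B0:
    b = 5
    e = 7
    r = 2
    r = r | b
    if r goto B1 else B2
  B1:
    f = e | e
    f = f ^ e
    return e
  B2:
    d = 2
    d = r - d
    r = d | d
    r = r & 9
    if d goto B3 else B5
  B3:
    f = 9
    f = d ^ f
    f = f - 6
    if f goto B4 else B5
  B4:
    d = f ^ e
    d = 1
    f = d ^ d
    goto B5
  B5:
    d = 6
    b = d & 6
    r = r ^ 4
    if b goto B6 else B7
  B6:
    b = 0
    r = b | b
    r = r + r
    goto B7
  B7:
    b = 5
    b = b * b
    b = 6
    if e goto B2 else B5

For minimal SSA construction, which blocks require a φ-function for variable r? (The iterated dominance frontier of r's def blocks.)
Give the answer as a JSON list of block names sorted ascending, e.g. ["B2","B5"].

Answer: ["B2", "B5", "B7"]

Working:
idom tree: B1←B0 B2←B0 B3←B2 B4←B3 B5←B2 B6←B5 B7←B5
Dom∩ at merges:
  B2: preds {B0,B7}: {B0} ∩ {B0,B2,B5,B7} = {B0}; idom=B0
  B5: preds {B2,B3,B4,B7}: {B0,B2} ∩ {B0,B2,B3} ∩ {B0,B2,B3,B4} ∩ {B0,B2,B5,B7} = {B0,B2}; idom=B2
  B7: preds {B5,B6}: {B0,B2,B5} ∩ {B0,B2,B5,B6} = {B0,B2,B5}; idom=B5

Frontier:
  join B2 pred B0: · stop@B0
  join B2 pred B7: B7→B5→B2 stop@B0
  join B5 pred B2: · stop@B2
  join B5 pred B3: B3 stop@B2
  join B5 pred B4: B4→B3 stop@B2
  join B5 pred B7: B7→B5 stop@B2
  join B7 pred B5: · stop@B5
  join B7 pred B6: B6 stop@B5
  B0 → ∅
  B1 → ∅
  B2 → {B2}
  B3 → {B5}
  B4 → {B5}
  B5 → {B2,B5}
  B6 → {B7}
  B7 → {B2,B5}

φ for r: defs {B0,B2,B5,B6}
  DF⁺ = {B2,B5,B7}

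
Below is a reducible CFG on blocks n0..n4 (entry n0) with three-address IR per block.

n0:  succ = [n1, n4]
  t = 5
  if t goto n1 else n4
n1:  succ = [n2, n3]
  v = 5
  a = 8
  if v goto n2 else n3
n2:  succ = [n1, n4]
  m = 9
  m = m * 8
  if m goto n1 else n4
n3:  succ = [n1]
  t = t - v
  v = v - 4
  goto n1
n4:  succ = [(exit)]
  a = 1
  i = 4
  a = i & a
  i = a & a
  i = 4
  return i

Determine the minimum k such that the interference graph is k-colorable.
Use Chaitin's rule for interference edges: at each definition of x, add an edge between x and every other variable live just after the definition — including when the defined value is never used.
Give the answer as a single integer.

Answer: 3

Working:
Per-block:
  n0: def={t} ue=∅
  n1: def={a,v} ue=∅
  n2: def={m} ue=∅
  n3: def={t,v} ue={t,v}
  n4: def={a,i} ue=∅

Backward fixpoint:
  live n0: ∅→{t}
  live n1: {t}→{t,v}
  live n2: {t}→{t}
  live n3: {t,v}→{t}
  live n4: ∅→∅

Interfere edges:
  a — {i,t,v}
  i — {a}
  m — {t}
  t — {a,m,v}
  v — {a,t}

Colouring:
  clique {a,t,v} ⇒ need ≥ 3
  assign a→r0 i→r1 m→r0 t→r1 v→r2 — no edge inside a register ⇒ χ ≤ 3
  χ = 3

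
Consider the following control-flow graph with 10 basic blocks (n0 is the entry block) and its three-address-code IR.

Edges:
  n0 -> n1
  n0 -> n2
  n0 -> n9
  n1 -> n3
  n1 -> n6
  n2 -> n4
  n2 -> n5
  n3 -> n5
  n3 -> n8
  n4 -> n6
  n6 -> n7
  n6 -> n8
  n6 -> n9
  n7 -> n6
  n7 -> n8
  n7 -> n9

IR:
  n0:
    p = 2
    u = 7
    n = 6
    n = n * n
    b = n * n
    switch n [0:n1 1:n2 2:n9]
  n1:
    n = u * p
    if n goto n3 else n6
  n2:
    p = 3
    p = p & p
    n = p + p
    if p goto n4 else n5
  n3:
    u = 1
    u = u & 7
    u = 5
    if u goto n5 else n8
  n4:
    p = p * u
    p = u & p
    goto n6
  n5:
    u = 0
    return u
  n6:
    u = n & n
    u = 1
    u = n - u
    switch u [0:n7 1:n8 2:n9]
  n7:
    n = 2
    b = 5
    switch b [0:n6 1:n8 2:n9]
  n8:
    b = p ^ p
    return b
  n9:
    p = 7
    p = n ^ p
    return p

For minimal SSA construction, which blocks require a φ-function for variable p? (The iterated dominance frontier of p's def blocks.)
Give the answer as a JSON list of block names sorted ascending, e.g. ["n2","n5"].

Answer: ["n5", "n6", "n8", "n9"]

Working:
idom tree: n1←n0 n2←n0 n3←n1 n4←n2 n5←n0 n6←n0 n7←n6 n8←n0 n9←n0
Join-block Dom:
  n5: preds {n2,n3}: {n0,n2} ∩ {n0,n1,n3} = {n0}; idom=n0
  n6: preds {n1,n4,n7}: {n0,n1} ∩ {n0,n2,n4} ∩ {n0,n6,n7} = {n0}; idom=n0
  n8: preds {n3,n6,n7}: {n0,n1,n3} ∩ {n0,n6} ∩ {n0,n6,n7} = {n0}; idom=n0
  n9: preds {n0,n6,n7}: {n0} ∩ {n0,n6} ∩ {n0,n6,n7} = {n0}; idom=n0

DF walk-up:
  n5←n2: walk n2 to n0
  n5←n3: walk n3→n1 to n0
  n6←n1: walk n1 to n0
  n6←n4: walk n4→n2 to n0
  n6←n7: walk n7→n6 to n0
  n8←n3: walk n3→n1 to n0
  n8←n6: walk n6 to n0
  n8←n7: walk n7→n6 to n0
  n9←n0: walk · to n0
  n9←n6: walk n6 to n0
  n9←n7: walk n7→n6 to n0
  DF(n0)=∅
  DF(n1)={n5,n6,n8}
  DF(n2)={n5,n6}
  DF(n3)={n5,n8}
  DF(n4)={n6}
  DF(n5)=∅
  DF(n6)={n6,n8,n9}
  DF(n7)={n6,n8,n9}
  DF(n8)=∅
  DF(n9)=∅

φ for p: defs {n0,n2,n4,n9}
  DF⁺ = {n5,n6,n8,n9}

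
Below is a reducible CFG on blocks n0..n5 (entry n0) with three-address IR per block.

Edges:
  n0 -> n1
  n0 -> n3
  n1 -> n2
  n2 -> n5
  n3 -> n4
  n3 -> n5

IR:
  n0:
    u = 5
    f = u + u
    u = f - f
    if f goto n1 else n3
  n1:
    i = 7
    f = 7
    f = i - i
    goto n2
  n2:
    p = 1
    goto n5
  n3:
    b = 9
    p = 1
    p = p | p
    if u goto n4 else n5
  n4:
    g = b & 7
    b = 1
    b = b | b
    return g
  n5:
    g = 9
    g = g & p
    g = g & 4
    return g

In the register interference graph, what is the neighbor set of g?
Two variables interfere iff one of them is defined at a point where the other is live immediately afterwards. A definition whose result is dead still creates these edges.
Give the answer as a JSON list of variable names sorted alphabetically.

Answer: ["b", "p"]

Analysis:
Block summaries:
  n0 def {f,u} use ∅
  n1 def {f,i} use ∅
  n2 def {p} use ∅
  n3 def {b,p} use {u}
  n4 def {b,g} use {b}
  n5 def {g} use {p}

Liveness:
  n0: in=∅ out={u}
  n1: in=∅ out=∅
  n2: in=∅ out={p}
  n3: in={u} out={b,p}
  n4: in={b} out=∅
  n5: in={p} out=∅

Conflict graph:
  b: {g,p,u}
  f: {i,u}
  g: {b,p}
  i: {f}
  p: {b,g,u}
  u: {b,f,p}

N(g) = ["b", "p"]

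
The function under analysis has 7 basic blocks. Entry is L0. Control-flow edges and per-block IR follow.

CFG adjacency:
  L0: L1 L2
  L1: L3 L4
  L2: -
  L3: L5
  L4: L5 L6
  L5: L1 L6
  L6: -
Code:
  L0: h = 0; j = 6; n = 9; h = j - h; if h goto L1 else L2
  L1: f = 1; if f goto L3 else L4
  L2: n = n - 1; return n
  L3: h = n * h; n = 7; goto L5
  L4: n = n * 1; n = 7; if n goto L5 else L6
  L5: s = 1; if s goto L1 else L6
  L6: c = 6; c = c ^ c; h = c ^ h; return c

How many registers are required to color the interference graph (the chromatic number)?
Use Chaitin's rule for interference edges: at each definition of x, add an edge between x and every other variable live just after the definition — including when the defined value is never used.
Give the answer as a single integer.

Answer: 3

Analysis:
def/use:
  L0: def={h,j,n} ue=∅
  L1: def={f} ue=∅
  L2: def={n} ue={n}
  L3: def={h,n} ue={h,n}
  L4: def={n} ue={n}
  L5: def={s} ue=∅
  L6: def={c,h} ue={h}

Backward fixpoint:
  live L0: ∅→{h,n}
  live L1: {h,n}→{h,n}
  live L2: {n}→∅
  live L3: {h,n}→{h,n}
  live L4: {h,n}→{h,n}
  live L5: {h,n}→{h,n}
  live L6: {h}→∅

Conflict graph:
  c — {h}
  f — {h,n}
  h — {c,f,j,n,s}
  j — {h,n}
  n — {f,h,j,s}
  s — {h,n}

Chromatic number:
  lower bound: {f,h,n} mutually conflict ⇒ χ ≥ 3
  3-colouring: R0={h}  R1={c,n}  R2={f,j,s}
  χ = 3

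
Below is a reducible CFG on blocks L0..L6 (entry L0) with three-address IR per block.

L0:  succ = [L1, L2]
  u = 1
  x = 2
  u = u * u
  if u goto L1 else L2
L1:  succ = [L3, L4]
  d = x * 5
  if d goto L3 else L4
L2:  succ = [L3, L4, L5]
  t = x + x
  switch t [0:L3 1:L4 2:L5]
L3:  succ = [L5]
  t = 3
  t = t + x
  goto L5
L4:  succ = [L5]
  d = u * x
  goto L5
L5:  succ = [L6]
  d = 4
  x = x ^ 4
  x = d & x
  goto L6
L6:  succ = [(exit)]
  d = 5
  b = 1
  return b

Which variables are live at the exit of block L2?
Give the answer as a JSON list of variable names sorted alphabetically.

Block summaries:
  L0: {u,x} / ∅
  L1: {d} / {x}
  L2: {t} / {x}
  L3: {t} / {x}
  L4: {d} / {u,x}
  L5: {d,x} / {x}
  L6: {b,d} / ∅

Liveness:
  L0 li=∅ lo={u,x}
  L1 li={u,x} lo={u,x}
  L2 li={u,x} lo={u,x}
  L3 li={x} lo={x}
  L4 li={u,x} lo={x}
  L5 li={x} lo=∅
  L6 li=∅ lo=∅

live-out(L2) = ["u", "x"]

Answer: ["u", "x"]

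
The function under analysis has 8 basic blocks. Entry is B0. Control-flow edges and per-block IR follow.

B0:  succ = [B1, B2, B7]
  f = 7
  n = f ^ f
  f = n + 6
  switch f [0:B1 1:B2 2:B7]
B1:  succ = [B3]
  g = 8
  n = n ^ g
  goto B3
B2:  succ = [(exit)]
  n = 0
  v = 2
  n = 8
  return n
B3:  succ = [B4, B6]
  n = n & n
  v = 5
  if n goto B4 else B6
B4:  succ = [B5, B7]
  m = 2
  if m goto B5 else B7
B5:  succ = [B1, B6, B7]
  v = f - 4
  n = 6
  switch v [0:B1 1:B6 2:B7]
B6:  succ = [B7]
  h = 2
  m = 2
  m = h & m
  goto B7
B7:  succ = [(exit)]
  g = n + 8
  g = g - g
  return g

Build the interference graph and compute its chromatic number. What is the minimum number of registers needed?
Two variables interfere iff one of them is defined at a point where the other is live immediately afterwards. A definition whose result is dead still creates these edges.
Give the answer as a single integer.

Answer: 3

Derivation:
Per-block:
  B0: {f,n} / ∅
  B1: {g,n} / {n}
  B2: {n,v} / ∅
  B3: {n,v} / {n}
  B4: {m} / ∅
  B5: {n,v} / {f}
  B6: {h,m} / ∅
  B7: {g} / {n}

Live sets:
  live B0: ∅→{f,n}
  live B1: {f,n}→{f,n}
  live B2: ∅→∅
  live B3: {f,n}→{f,n}
  live B4: {f,n}→{f,n}
  live B5: {f}→{f,n}
  live B6: {n}→{n}
  live B7: {n}→∅

Interfere edges:
  f — {g,m,n,v}
  g — {f,n}
  h — {m,n}
  m — {f,h,n}
  n — {f,g,h,m,v}
  v — {f,n}

Registers:
  {f,g,n} pairwise interfere (3-clique) ⇒ χ ≥ 3
  3-colouring: r0={n}  r1={f,h}  r2={g,m,v}
  χ = 3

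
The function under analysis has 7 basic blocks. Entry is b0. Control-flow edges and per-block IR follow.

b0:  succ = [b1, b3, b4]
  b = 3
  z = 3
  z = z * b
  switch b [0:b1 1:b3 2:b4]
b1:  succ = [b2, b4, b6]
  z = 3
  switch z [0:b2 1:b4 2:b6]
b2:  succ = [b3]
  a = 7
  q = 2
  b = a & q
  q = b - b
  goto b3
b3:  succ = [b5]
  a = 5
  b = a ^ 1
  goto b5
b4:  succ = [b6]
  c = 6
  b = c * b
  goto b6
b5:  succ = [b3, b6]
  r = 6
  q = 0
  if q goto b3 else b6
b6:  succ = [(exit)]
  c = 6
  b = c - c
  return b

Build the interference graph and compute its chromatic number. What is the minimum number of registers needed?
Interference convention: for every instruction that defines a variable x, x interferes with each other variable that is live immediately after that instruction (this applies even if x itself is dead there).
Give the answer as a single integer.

def/use:
  b0 def {b,z} use ∅
  b1 def {z} use ∅
  b2 def {a,b,q} use ∅
  b3 def {a,b} use ∅
  b4 def {b,c} use {b}
  b5 def {q,r} use ∅
  b6 def {b,c} use ∅

Liveness:
  live b0: ∅→{b}
  live b1: {b}→{b}
  live b2: ∅→∅
  live b3: ∅→∅
  live b4: {b}→∅
  live b5: ∅→∅
  live b6: ∅→∅

Interfere edges:
  a: {q}
  b: {c,z}
  c: {b}
  q: {a}
  r: ∅
  z: {b}

Registers:
  {a,q} pairwise interfere (2-clique) ⇒ χ ≥ 2
  assign a→c0 b→c0 c→c1 q→c1 r→c0 z→c1 — no edge inside a register ⇒ χ ≤ 2
  χ = 2

Answer: 2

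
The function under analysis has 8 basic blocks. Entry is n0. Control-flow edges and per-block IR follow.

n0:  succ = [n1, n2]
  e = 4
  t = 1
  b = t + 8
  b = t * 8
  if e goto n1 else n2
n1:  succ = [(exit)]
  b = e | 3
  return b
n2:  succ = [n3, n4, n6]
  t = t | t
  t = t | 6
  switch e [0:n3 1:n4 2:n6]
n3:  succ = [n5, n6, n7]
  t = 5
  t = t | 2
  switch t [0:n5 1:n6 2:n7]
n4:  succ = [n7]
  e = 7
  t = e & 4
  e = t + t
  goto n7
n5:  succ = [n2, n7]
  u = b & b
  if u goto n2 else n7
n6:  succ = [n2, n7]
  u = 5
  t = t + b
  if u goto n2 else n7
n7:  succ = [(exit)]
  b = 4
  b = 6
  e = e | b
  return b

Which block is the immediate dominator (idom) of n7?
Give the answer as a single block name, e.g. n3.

idom tree: n1←n0 n2←n0 n3←n2 n4←n2 n5←n3 n6←n2 n7←n2
Join-block Dom:
  n2: preds {n0,n5,n6}: {n0} ∩ {n0,n2,n3,n5} ∩ {n0,n2,n6} = {n0}; idom=n0
  n6: preds {n2,n3}: {n0,n2} ∩ {n0,n2,n3} = {n0,n2}; idom=n2
  n7: preds {n3,n4,n5,n6}: {n0,n2,n3} ∩ {n0,n2,n4} ∩ {n0,n2,n3,n5} ∩ {n0,n2,n6} = {n0,n2}; idom=n2

idom(n7) = n2

Answer: n2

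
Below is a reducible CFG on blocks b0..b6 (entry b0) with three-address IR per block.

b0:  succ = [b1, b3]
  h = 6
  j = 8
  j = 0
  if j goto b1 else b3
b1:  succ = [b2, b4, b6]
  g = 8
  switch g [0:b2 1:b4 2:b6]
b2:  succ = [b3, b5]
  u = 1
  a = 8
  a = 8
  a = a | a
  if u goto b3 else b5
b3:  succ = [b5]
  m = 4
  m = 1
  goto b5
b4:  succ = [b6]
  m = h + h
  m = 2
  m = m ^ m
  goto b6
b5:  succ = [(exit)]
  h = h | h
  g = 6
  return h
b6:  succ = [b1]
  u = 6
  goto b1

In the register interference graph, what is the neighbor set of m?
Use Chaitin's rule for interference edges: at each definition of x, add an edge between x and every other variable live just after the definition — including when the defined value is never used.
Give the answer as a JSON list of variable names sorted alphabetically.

Answer: ["h"]

Analysis:
Block summaries:
  b0 def {h,j} use ∅
  b1 def {g} use ∅
  b2 def {a,u} use ∅
  b3 def {m} use ∅
  b4 def {m} use {h}
  b5 def {g,h} use {h}
  b6 def {u} use ∅

Live sets:
  live b0: ∅→{h}
  live b1: {h}→{h}
  live b2: {h}→{h}
  live b3: {h}→{h}
  live b4: {h}→{h}
  live b5: {h}→∅
  live b6: {h}→{h}

Interfere edges:
  a — {h,u}
  g — {h}
  h — {a,g,j,m,u}
  j — {h}
  m — {h}
  u — {a,h}

N(m) = ["h"]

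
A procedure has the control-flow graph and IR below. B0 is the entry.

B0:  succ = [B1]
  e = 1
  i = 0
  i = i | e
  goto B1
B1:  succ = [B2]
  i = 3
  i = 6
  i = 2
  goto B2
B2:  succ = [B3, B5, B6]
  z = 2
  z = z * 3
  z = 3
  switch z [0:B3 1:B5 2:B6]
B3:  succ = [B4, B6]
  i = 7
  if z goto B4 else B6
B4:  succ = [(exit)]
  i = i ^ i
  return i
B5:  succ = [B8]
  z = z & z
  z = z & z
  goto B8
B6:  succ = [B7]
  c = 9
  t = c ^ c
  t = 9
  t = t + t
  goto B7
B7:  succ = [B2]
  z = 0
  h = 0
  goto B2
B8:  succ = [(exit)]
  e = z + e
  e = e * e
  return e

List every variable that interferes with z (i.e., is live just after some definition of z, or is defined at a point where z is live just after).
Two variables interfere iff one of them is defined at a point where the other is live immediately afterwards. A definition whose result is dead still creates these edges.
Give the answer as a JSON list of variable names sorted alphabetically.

Answer: ["e", "i"]

Analysis:
Per-block:
  B0: {e,i} / ∅
  B1: {i} / ∅
  B2: {z} / ∅
  B3: {i} / {z}
  B4: {i} / {i}
  B5: {z} / {z}
  B6: {c,t} / ∅
  B7: {h,z} / ∅
  B8: {e} / {e,z}

Backward fixpoint:
  B0 li=∅ lo={e}
  B1 li={e} lo={e}
  B2 li={e} lo={e,z}
  B3 li={e,z} lo={e,i}
  B4 li={i} lo=∅
  B5 li={e,z} lo={e,z}
  B6 li={e} lo={e}
  B7 li={e} lo={e}
  B8 li={e,z} lo=∅

Interference:
  c — {e}
  e — {c,h,i,t,z}
  h — {e}
  i — {e,z}
  t — {e}
  z — {e,i}

N(z) = ["e", "i"]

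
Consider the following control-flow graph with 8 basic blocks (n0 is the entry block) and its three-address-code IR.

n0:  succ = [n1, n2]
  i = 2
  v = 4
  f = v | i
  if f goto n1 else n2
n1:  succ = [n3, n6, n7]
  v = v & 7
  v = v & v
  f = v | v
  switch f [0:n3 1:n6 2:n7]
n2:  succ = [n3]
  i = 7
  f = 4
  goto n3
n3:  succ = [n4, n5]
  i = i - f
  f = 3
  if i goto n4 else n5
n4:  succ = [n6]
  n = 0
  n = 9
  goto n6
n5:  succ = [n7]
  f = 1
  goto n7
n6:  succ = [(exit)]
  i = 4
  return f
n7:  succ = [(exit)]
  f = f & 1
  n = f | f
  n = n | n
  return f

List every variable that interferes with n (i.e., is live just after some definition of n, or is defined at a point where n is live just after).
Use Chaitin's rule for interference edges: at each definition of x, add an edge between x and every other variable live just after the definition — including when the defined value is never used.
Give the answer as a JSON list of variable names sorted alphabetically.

Answer: ["f"]

Working:
Per-block:
  n0: {f,i,v} / ∅
  n1: {f,v} / {v}
  n2: {f,i} / ∅
  n3: {f,i} / {f,i}
  n4: {n} / ∅
  n5: {f} / ∅
  n6: {i} / {f}
  n7: {f,n} / {f}

Live sets:
  live n0: ∅→{i,v}
  live n1: {i,v}→{f,i}
  live n2: ∅→{f,i}
  live n3: {f,i}→{f}
  live n4: {f}→{f}
  live n5: ∅→{f}
  live n6: {f}→∅
  live n7: {f}→∅

Interfere edges:
  f — {i,n,v}
  i — {f,v}
  n — {f}
  v — {f,i}

N(n) = ["f"]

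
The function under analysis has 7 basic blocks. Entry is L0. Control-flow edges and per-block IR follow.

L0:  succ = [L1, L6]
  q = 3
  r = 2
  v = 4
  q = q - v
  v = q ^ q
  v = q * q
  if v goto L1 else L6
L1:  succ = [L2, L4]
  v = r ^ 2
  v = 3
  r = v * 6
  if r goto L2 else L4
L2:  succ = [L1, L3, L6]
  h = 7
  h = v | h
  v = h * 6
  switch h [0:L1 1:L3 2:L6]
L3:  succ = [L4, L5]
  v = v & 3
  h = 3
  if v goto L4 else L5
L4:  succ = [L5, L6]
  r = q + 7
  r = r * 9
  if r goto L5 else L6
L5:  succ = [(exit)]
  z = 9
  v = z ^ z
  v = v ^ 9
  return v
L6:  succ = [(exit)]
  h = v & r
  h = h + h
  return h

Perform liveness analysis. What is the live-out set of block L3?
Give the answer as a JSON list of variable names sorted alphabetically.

Answer: ["q", "v"]

Analysis:
def/use:
  L0: {q,r,v} / ∅
  L1: {r,v} / {r}
  L2: {h,v} / {v}
  L3: {h,v} / {v}
  L4: {r} / {q}
  L5: {v,z} / ∅
  L6: {h} / {r,v}

Liveness:
  live L0: ∅→{q,r,v}
  live L1: {q,r}→{q,r,v}
  live L2: {q,r,v}→{q,r,v}
  live L3: {q,v}→{q,v}
  live L4: {q,v}→{r,v}
  live L5: ∅→∅
  live L6: {r,v}→∅

live-out(L3) = ["q", "v"]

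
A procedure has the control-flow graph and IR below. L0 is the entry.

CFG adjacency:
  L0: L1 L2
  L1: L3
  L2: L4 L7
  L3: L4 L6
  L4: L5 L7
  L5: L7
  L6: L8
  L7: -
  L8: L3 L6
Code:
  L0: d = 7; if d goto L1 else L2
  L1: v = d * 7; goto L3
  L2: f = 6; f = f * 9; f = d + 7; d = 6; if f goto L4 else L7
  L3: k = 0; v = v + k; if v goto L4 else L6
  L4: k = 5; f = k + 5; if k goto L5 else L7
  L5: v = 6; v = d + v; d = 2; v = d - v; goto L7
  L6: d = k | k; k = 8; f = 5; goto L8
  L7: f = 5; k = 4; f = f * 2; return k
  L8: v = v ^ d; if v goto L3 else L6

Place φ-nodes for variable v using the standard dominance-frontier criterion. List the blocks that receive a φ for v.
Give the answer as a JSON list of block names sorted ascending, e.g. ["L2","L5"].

Answer: ["L3", "L4", "L6", "L7"]

Working:
idom tree: L1←L0 L2←L0 L3←L1 L4←L0 L5←L4 L6←L3 L7←L0 L8←L6
Dom∩ at merges:
  L3: preds {L1,L8}: {L0,L1} ∩ {L0,L1,L3,L6,L8} = {L0,L1}; idom=L1
  L4: preds {L2,L3}: {L0,L2} ∩ {L0,L1,L3} = {L0}; idom=L0
  L6: preds {L3,L8}: {L0,L1,L3} ∩ {L0,L1,L3,L6,L8} = {L0,L1,L3}; idom=L3
  L7: preds {L2,L4,L5}: {L0,L2} ∩ {L0,L4} ∩ {L0,L4,L5} = {L0}; idom=L0

Frontier:
  join L3 pred L1: · stop@L1
  join L3 pred L8: L8→L6→L3 stop@L1
  join L4 pred L2: L2 stop@L0
  join L4 pred L3: L3→L1 stop@L0
  join L6 pred L3: · stop@L3
  join L6 pred L8: L8→L6 stop@L3
  join L7 pred L2: L2 stop@L0
  join L7 pred L4: L4 stop@L0
  join L7 pred L5: L5→L4 stop@L0
  DF(L0)=∅
  DF(L1)={L4}
  DF(L2)={L4,L7}
  DF(L3)={L3,L4}
  DF(L4)={L7}
  DF(L5)={L7}
  DF(L6)={L3,L6}
  DF(L7)=∅
  DF(L8)={L3,L6}

φ for v: defs {L1,L3,L5,L8}
  DF⁺ = {L3,L4,L6,L7}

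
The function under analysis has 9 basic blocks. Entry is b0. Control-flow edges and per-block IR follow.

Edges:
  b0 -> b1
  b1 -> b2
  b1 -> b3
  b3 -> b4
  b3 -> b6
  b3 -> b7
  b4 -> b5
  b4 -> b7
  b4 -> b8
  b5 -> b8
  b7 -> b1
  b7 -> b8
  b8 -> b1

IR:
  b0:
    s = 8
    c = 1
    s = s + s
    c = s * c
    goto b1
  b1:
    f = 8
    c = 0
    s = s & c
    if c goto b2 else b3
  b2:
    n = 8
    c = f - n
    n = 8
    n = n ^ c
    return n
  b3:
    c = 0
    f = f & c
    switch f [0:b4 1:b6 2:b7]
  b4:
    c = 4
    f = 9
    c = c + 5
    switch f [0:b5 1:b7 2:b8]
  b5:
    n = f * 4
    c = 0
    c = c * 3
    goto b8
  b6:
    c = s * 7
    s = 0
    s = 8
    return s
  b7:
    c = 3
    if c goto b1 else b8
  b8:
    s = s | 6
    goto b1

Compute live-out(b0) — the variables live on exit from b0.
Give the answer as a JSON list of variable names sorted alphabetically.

Answer: ["s"]

Derivation:
Block summaries:
  b0: {c,s} / ∅
  b1: {c,f,s} / {s}
  b2: {c,n} / {f}
  b3: {c,f} / {f}
  b4: {c,f} / ∅
  b5: {c,n} / {f}
  b6: {c,s} / {s}
  b7: {c} / ∅
  b8: {s} / {s}

Backward fixpoint:
  b0 li=∅ lo={s}
  b1 li={s} lo={f,s}
  b2 li={f} lo=∅
  b3 li={f,s} lo={s}
  b4 li={s} lo={f,s}
  b5 li={f,s} lo={s}
  b6 li={s} lo=∅
  b7 li={s} lo={s}
  b8 li={s} lo={s}

live-out(b0) = ["s"]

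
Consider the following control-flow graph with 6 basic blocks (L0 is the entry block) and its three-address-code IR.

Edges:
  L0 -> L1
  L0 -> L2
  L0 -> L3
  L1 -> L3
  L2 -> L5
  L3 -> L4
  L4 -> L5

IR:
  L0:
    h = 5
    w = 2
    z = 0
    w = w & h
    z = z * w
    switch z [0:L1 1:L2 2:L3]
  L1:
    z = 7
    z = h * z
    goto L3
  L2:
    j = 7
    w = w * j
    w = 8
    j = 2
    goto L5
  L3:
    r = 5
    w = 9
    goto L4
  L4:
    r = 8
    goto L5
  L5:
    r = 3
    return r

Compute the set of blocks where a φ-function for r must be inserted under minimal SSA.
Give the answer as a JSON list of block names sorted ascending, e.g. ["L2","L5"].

Answer: ["L5"]

Analysis:
idom tree: L1←L0 L2←L0 L3←L0 L4←L3 L5←L0
Dom at joins:
  L3: preds {L0,L1}: {L0} ∩ {L0,L1} = {L0}; idom=L0
  L5: preds {L2,L4}: {L0,L2} ∩ {L0,L3,L4} = {L0}; idom=L0

DF walk-up:
  L3←L0: walk · to L0
  L3←L1: walk L1 to L0
  L5←L2: walk L2 to L0
  L5←L4: walk L4→L3 to L0
  L0 → ∅
  L1 → {L3}
  L2 → {L5}
  L3 → {L5}
  L4 → {L5}
  L5 → ∅

φ for r: defs {L3,L4,L5}
  DF⁺ = {L5}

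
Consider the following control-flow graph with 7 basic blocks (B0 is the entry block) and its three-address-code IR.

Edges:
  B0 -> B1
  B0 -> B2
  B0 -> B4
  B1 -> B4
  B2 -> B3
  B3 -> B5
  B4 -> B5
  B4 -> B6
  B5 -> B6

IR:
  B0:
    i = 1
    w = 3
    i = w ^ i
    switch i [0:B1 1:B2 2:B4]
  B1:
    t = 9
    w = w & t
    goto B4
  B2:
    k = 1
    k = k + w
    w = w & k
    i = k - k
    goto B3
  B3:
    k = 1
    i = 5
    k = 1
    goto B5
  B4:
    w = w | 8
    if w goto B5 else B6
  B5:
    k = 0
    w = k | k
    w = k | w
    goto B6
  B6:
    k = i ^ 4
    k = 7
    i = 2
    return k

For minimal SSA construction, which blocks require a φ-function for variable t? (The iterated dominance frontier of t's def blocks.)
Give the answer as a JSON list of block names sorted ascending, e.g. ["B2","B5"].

idom tree: B1←B0 B2←B0 B3←B2 B4←B0 B5←B0 B6←B0
Dom at joins:
  B4: preds {B0,B1}: {B0} ∩ {B0,B1} = {B0}; idom=B0
  B5: preds {B3,B4}: {B0,B2,B3} ∩ {B0,B4} = {B0}; idom=B0
  B6: preds {B4,B5}: {B0,B4} ∩ {B0,B5} = {B0}; idom=B0

DF walk-up:
  B4←B0: walk · to B0
  B4←B1: walk B1 to B0
  B5←B3: walk B3→B2 to B0
  B5←B4: walk B4 to B0
  B6←B4: walk B4 to B0
  B6←B5: walk B5 to B0
  DF(B0)=∅
  DF(B1)={B4}
  DF(B2)={B5}
  DF(B3)={B5}
  DF(B4)={B5,B6}
  DF(B5)={B6}
  DF(B6)=∅

φ for t: defs {B1}
  DF⁺ = {B4,B5,B6}

Answer: ["B4", "B5", "B6"]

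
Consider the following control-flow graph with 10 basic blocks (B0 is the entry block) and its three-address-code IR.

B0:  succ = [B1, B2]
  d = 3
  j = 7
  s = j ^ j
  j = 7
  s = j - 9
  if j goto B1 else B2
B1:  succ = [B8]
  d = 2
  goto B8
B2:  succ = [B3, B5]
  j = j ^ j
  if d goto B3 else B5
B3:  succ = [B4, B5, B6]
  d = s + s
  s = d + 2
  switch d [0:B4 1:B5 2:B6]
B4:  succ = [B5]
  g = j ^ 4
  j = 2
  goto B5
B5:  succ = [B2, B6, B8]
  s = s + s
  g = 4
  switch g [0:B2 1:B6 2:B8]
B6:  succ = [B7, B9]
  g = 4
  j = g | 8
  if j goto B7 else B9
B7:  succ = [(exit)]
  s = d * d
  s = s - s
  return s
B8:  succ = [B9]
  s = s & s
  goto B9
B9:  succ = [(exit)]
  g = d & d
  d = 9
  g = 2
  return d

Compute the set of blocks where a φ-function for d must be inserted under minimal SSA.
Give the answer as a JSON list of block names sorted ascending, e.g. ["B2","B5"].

idom tree: B1←B0 B2←B0 B3←B2 B4←B3 B5←B2 B6←B2 B7←B6 B8←B0 B9←B0
Join-block Dom:
  B2: preds {B0,B5}: {B0} ∩ {B0,B2,B5} = {B0}; idom=B0
  B5: preds {B2,B3,B4}: {B0,B2} ∩ {B0,B2,B3} ∩ {B0,B2,B3,B4} = {B0,B2}; idom=B2
  B6: preds {B3,B5}: {B0,B2,B3} ∩ {B0,B2,B5} = {B0,B2}; idom=B2
  B8: preds {B1,B5}: {B0,B1} ∩ {B0,B2,B5} = {B0}; idom=B0
  B9: preds {B6,B8}: {B0,B2,B6} ∩ {B0,B8} = {B0}; idom=B0

DF derivation:
  B2←B0: walk · to B0
  B2←B5: walk B5→B2 to B0
  B5←B2: walk · to B2
  B5←B3: walk B3 to B2
  B5←B4: walk B4→B3 to B2
  B6←B3: walk B3 to B2
  B6←B5: walk B5 to B2
  B8←B1: walk B1 to B0
  B8←B5: walk B5→B2 to B0
  B9←B6: walk B6→B2 to B0
  B9←B8: walk B8 to B0
  DF(B0)=∅
  DF(B1)={B8}
  DF(B2)={B2,B8,B9}
  DF(B3)={B5,B6}
  DF(B4)={B5}
  DF(B5)={B2,B6,B8}
  DF(B6)={B9}
  DF(B7)=∅
  DF(B8)={B9}
  DF(B9)=∅

φ for d: defs {B0,B1,B3,B9}
  DF⁺ = {B2,B5,B6,B8,B9}

Answer: ["B2", "B5", "B6", "B8", "B9"]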